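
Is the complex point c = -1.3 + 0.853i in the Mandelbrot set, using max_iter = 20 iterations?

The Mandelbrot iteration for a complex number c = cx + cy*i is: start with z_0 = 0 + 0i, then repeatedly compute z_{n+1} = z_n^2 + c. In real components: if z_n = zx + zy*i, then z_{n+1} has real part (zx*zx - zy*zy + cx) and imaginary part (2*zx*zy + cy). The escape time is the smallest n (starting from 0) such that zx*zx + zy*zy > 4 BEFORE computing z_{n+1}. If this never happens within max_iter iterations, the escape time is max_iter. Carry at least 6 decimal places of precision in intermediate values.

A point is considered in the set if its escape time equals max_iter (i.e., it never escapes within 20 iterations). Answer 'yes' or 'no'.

z_0 = 0 + 0i, c = -1.3000 + 0.8530i
Iter 1: z = -1.3000 + 0.8530i, |z|^2 = 2.4176
Iter 2: z = -0.3376 + -1.3648i, |z|^2 = 1.9767
Iter 3: z = -3.0487 + 1.7745i, |z|^2 = 12.4436
Escaped at iteration 3

Answer: no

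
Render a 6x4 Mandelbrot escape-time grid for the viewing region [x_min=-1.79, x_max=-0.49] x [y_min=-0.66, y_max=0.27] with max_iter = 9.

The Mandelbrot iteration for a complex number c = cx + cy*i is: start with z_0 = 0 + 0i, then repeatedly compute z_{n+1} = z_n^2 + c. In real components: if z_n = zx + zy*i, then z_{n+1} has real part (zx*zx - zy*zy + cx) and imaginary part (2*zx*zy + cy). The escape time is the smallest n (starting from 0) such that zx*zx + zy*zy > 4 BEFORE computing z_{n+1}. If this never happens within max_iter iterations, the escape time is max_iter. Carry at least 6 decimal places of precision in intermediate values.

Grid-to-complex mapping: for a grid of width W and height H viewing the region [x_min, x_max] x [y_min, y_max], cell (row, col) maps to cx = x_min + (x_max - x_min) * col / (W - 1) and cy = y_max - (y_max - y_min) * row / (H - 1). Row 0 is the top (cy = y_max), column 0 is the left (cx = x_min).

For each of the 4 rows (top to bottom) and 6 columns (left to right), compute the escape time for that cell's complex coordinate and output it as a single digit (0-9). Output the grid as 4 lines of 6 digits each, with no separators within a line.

(row=0, col=0): c = -1.7900 + 0.2700i → escape time 4
(row=0, col=1): c = -1.5300 + 0.2700i → escape time 5
(row=0, col=2): c = -1.2700 + 0.2700i → escape time 8
(row=0, col=3): c = -1.0100 + 0.2700i → escape time 9
(row=0, col=4): c = -0.7500 + 0.2700i → escape time 9
(row=0, col=5): c = -0.4900 + 0.2700i → escape time 9
(row=1, col=0): c = -1.7900 + -0.0400i → escape time 7
(row=1, col=1): c = -1.5300 + -0.0400i → escape time 8
(row=1, col=2): c = -1.2700 + -0.0400i → escape time 9
(row=1, col=3): c = -1.0100 + -0.0400i → escape time 9
(row=1, col=4): c = -0.7500 + -0.0400i → escape time 9
(row=1, col=5): c = -0.4900 + -0.0400i → escape time 9
(row=2, col=0): c = -1.7900 + -0.3500i → escape time 3
(row=2, col=1): c = -1.5300 + -0.3500i → escape time 4
(row=2, col=2): c = -1.2700 + -0.3500i → escape time 9
(row=2, col=3): c = -1.0100 + -0.3500i → escape time 9
(row=2, col=4): c = -0.7500 + -0.3500i → escape time 9
(row=2, col=5): c = -0.4900 + -0.3500i → escape time 9
(row=3, col=0): c = -1.7900 + -0.6600i → escape time 3
(row=3, col=1): c = -1.5300 + -0.6600i → escape time 3
(row=3, col=2): c = -1.2700 + -0.6600i → escape time 3
(row=3, col=3): c = -1.0100 + -0.6600i → escape time 4
(row=3, col=4): c = -0.7500 + -0.6600i → escape time 5
(row=3, col=5): c = -0.4900 + -0.6600i → escape time 9

Answer: 458999
789999
349999
333459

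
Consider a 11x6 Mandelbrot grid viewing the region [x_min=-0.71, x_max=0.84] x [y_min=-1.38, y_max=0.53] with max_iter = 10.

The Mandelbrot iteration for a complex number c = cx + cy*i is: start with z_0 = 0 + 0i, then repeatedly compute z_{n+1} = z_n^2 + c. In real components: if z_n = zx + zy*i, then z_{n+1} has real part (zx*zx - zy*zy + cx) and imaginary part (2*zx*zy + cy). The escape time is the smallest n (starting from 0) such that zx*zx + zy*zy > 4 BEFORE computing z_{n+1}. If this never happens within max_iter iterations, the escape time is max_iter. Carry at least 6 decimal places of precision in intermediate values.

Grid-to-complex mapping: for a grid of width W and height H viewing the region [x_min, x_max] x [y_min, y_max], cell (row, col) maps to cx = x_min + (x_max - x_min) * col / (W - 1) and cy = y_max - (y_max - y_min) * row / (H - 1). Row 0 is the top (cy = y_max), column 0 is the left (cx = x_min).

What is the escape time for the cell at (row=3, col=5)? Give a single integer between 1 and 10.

z_0 = 0 + 0i, c = 0.0650 + -0.6160i
Iter 1: z = 0.0650 + -0.6160i, |z|^2 = 0.3837
Iter 2: z = -0.3102 + -0.6961i, |z|^2 = 0.5808
Iter 3: z = -0.3233 + -0.1841i, |z|^2 = 0.1384
Iter 4: z = 0.1356 + -0.4970i, |z|^2 = 0.2654
Iter 5: z = -0.1636 + -0.7508i, |z|^2 = 0.5904
Iter 6: z = -0.4719 + -0.3704i, |z|^2 = 0.3599
Iter 7: z = 0.1505 + -0.2664i, |z|^2 = 0.0936
Iter 8: z = 0.0167 + -0.6962i, |z|^2 = 0.4850
Iter 9: z = -0.4194 + -0.6392i, |z|^2 = 0.5845

Answer: 10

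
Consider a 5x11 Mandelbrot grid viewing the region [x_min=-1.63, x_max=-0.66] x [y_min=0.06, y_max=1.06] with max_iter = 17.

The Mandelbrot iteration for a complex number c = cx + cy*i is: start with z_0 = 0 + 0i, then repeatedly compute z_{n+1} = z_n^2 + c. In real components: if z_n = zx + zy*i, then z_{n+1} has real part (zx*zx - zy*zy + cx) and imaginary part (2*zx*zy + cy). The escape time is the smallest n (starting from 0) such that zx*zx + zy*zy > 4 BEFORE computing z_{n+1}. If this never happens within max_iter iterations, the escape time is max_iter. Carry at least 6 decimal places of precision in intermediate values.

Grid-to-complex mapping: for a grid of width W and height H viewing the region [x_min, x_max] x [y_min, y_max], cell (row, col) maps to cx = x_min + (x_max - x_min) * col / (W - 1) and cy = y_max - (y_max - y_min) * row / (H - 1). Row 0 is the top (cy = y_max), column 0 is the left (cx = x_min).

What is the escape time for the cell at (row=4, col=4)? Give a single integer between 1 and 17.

Answer: 7

Derivation:
z_0 = 0 + 0i, c = -0.6600 + 0.6600i
Iter 1: z = -0.6600 + 0.6600i, |z|^2 = 0.8712
Iter 2: z = -0.6600 + -0.2112i, |z|^2 = 0.4802
Iter 3: z = -0.2690 + 0.9388i, |z|^2 = 0.9537
Iter 4: z = -1.4690 + 0.1549i, |z|^2 = 2.1818
Iter 5: z = 1.4738 + 0.2048i, |z|^2 = 2.2141
Iter 6: z = 1.4702 + 1.2638i, |z|^2 = 3.7586
Iter 7: z = -0.0958 + 4.3761i, |z|^2 = 19.1591
Escaped at iteration 7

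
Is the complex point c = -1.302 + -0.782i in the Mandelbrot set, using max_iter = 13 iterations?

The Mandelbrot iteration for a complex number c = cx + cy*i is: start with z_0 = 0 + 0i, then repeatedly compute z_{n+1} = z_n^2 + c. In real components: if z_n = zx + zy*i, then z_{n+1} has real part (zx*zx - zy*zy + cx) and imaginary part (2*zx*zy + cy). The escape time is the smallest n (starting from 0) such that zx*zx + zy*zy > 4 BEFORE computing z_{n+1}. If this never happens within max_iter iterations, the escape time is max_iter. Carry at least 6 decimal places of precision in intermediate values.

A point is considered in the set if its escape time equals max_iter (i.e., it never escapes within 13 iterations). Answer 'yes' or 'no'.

Answer: no

Derivation:
z_0 = 0 + 0i, c = -1.3020 + -0.7820i
Iter 1: z = -1.3020 + -0.7820i, |z|^2 = 2.3067
Iter 2: z = -0.2183 + 1.2543i, |z|^2 = 1.6210
Iter 3: z = -2.8277 + -1.3297i, |z|^2 = 9.7638
Escaped at iteration 3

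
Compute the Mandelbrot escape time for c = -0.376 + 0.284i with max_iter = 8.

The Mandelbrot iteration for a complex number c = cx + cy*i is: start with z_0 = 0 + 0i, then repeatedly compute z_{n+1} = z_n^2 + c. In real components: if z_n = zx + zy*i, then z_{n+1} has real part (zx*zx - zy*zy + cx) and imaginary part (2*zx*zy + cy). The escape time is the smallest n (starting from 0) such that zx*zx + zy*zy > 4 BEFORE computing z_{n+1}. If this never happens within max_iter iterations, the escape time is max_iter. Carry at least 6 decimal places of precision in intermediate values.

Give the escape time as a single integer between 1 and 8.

z_0 = 0 + 0i, c = -0.3760 + 0.2840i
Iter 1: z = -0.3760 + 0.2840i, |z|^2 = 0.2220
Iter 2: z = -0.3153 + 0.0704i, |z|^2 = 0.1044
Iter 3: z = -0.2816 + 0.2396i, |z|^2 = 0.1367
Iter 4: z = -0.3541 + 0.1491i, |z|^2 = 0.1476
Iter 5: z = -0.2728 + 0.1784i, |z|^2 = 0.1063
Iter 6: z = -0.3334 + 0.1867i, |z|^2 = 0.1460
Iter 7: z = -0.2997 + 0.1595i, |z|^2 = 0.1153

Answer: 8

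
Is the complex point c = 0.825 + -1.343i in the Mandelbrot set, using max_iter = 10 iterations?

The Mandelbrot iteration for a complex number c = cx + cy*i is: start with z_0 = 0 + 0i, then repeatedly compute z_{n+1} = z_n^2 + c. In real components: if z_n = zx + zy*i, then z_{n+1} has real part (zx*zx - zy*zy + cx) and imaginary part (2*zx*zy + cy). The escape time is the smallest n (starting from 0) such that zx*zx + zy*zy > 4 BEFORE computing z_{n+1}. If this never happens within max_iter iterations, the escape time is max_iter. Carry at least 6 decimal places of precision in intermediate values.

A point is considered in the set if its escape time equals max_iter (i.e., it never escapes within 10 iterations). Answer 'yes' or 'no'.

z_0 = 0 + 0i, c = 0.8250 + -1.3430i
Iter 1: z = 0.8250 + -1.3430i, |z|^2 = 2.4843
Iter 2: z = -0.2980 + -3.5589i, |z|^2 = 12.7549
Escaped at iteration 2

Answer: no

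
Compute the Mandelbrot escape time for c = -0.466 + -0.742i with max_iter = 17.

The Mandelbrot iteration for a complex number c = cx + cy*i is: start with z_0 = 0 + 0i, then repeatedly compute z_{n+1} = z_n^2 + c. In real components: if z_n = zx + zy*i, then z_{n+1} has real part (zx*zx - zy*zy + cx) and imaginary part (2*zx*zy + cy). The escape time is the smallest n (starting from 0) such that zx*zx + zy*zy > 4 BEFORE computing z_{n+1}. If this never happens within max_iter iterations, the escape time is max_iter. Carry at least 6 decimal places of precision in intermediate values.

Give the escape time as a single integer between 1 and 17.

Answer: 6

Derivation:
z_0 = 0 + 0i, c = -0.4660 + -0.7420i
Iter 1: z = -0.4660 + -0.7420i, |z|^2 = 0.7677
Iter 2: z = -0.7994 + -0.0505i, |z|^2 = 0.6416
Iter 3: z = 0.1705 + -0.6613i, |z|^2 = 0.4664
Iter 4: z = -0.8743 + -0.9675i, |z|^2 = 1.7005
Iter 5: z = -0.6377 + 0.9498i, |z|^2 = 1.3088
Iter 6: z = -0.9614 + -1.9534i, |z|^2 = 4.7401
Escaped at iteration 6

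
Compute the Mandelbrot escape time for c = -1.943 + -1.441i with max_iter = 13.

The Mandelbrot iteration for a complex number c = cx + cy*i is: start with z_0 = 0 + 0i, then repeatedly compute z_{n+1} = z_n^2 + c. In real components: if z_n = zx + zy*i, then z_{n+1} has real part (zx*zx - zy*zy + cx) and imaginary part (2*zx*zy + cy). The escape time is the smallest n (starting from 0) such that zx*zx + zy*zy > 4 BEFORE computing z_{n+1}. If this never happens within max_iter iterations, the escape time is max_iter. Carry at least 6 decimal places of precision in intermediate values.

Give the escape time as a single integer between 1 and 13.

z_0 = 0 + 0i, c = -1.9430 + -1.4410i
Iter 1: z = -1.9430 + -1.4410i, |z|^2 = 5.8517
Escaped at iteration 1

Answer: 1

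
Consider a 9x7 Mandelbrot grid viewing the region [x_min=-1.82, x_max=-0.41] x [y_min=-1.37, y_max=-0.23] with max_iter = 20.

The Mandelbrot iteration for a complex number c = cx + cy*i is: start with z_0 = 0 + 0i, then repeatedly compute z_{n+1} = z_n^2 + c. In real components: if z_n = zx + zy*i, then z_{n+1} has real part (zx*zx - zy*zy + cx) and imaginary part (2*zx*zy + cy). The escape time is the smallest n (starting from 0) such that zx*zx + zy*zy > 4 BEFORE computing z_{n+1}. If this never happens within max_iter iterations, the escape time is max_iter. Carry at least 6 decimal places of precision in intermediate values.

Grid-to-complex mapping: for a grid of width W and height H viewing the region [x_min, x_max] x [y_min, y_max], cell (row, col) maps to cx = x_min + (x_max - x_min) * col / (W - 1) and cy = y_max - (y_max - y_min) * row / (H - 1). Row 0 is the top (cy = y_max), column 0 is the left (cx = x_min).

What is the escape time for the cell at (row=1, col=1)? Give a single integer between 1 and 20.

z_0 = 0 + 0i, c = -1.6438 + -0.4200i
Iter 1: z = -1.6438 + -0.4200i, |z|^2 = 2.8783
Iter 2: z = 0.8818 + 0.9608i, |z|^2 = 1.7005
Iter 3: z = -1.7893 + 1.2743i, |z|^2 = 4.8254
Escaped at iteration 3

Answer: 3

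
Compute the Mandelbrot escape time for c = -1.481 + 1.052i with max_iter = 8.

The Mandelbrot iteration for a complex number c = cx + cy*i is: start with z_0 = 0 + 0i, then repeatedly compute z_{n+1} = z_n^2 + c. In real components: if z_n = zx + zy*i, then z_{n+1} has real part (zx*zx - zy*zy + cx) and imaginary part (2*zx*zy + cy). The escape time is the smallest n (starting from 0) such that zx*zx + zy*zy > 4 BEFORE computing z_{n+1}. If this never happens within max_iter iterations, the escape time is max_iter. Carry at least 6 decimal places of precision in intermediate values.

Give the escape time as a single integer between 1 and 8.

Answer: 2

Derivation:
z_0 = 0 + 0i, c = -1.4810 + 1.0520i
Iter 1: z = -1.4810 + 1.0520i, |z|^2 = 3.3001
Iter 2: z = -0.3943 + -2.0640i, |z|^2 = 4.4157
Escaped at iteration 2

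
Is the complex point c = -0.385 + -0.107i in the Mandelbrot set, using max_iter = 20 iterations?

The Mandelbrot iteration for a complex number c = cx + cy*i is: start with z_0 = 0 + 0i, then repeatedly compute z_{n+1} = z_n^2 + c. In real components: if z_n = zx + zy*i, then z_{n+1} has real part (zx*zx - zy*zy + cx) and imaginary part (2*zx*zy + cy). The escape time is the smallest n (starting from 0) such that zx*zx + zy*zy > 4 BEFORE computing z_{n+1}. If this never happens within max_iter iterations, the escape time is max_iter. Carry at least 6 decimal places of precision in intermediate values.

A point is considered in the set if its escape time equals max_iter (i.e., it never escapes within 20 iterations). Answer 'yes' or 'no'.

Answer: yes

Derivation:
z_0 = 0 + 0i, c = -0.3850 + -0.1070i
Iter 1: z = -0.3850 + -0.1070i, |z|^2 = 0.1597
Iter 2: z = -0.2482 + -0.0246i, |z|^2 = 0.0622
Iter 3: z = -0.3240 + -0.0948i, |z|^2 = 0.1140
Iter 4: z = -0.2890 + -0.0456i, |z|^2 = 0.0856
Iter 5: z = -0.3035 + -0.0807i, |z|^2 = 0.0986
Iter 6: z = -0.2994 + -0.0580i, |z|^2 = 0.0930
Iter 7: z = -0.2988 + -0.0723i, |z|^2 = 0.0945
Iter 8: z = -0.3010 + -0.0638i, |z|^2 = 0.0947
Iter 9: z = -0.2985 + -0.0686i, |z|^2 = 0.0938
Iter 10: z = -0.3006 + -0.0661i, |z|^2 = 0.0947
Iter 11: z = -0.2990 + -0.0673i, |z|^2 = 0.0939
Iter 12: z = -0.3001 + -0.0668i, |z|^2 = 0.0945
Iter 13: z = -0.2994 + -0.0669i, |z|^2 = 0.0941
Iter 14: z = -0.2998 + -0.0669i, |z|^2 = 0.0944
Iter 15: z = -0.2996 + -0.0669i, |z|^2 = 0.0942
Iter 16: z = -0.2997 + -0.0669i, |z|^2 = 0.0943
Iter 17: z = -0.2996 + -0.0669i, |z|^2 = 0.0943
Iter 18: z = -0.2997 + -0.0669i, |z|^2 = 0.0943
Iter 19: z = -0.2997 + -0.0669i, |z|^2 = 0.0943
Did not escape in 20 iterations → in set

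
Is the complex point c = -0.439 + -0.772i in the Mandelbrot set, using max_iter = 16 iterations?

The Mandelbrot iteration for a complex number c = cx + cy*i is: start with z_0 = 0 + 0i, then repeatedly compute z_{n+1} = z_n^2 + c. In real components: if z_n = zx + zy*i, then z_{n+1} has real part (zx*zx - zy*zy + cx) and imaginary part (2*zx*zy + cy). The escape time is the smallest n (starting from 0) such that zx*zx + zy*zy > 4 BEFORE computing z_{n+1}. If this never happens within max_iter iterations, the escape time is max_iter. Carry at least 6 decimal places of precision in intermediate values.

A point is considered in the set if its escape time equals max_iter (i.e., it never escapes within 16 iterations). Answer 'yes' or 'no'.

Answer: no

Derivation:
z_0 = 0 + 0i, c = -0.4390 + -0.7720i
Iter 1: z = -0.4390 + -0.7720i, |z|^2 = 0.7887
Iter 2: z = -0.8423 + -0.0942i, |z|^2 = 0.7183
Iter 3: z = 0.2615 + -0.6133i, |z|^2 = 0.4446
Iter 4: z = -0.7468 + -1.0928i, |z|^2 = 1.7520
Iter 5: z = -1.0756 + 0.8602i, |z|^2 = 1.8968
Iter 6: z = -0.0221 + -2.6225i, |z|^2 = 6.8777
Escaped at iteration 6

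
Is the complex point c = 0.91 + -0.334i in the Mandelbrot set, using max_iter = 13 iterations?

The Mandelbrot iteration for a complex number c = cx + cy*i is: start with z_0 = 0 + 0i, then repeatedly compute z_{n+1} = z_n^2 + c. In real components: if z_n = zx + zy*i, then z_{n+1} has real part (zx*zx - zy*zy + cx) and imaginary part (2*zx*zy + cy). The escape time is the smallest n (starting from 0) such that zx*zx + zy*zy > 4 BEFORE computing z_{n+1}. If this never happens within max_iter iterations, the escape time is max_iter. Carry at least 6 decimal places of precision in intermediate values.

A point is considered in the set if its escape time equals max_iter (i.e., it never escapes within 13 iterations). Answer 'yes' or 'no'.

Answer: no

Derivation:
z_0 = 0 + 0i, c = 0.9100 + -0.3340i
Iter 1: z = 0.9100 + -0.3340i, |z|^2 = 0.9397
Iter 2: z = 1.6265 + -0.9419i, |z|^2 = 3.5328
Iter 3: z = 2.6685 + -3.3980i, |z|^2 = 18.6675
Escaped at iteration 3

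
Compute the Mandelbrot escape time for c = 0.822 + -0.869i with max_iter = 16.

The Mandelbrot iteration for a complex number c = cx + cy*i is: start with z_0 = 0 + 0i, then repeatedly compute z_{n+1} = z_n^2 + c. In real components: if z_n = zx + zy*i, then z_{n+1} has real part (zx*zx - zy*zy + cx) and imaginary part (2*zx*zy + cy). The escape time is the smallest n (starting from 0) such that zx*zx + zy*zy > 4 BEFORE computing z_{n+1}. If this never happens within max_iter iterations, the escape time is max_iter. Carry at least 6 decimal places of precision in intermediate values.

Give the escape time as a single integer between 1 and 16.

z_0 = 0 + 0i, c = 0.8220 + -0.8690i
Iter 1: z = 0.8220 + -0.8690i, |z|^2 = 1.4308
Iter 2: z = 0.7425 + -2.2976i, |z|^2 = 5.8305
Escaped at iteration 2

Answer: 2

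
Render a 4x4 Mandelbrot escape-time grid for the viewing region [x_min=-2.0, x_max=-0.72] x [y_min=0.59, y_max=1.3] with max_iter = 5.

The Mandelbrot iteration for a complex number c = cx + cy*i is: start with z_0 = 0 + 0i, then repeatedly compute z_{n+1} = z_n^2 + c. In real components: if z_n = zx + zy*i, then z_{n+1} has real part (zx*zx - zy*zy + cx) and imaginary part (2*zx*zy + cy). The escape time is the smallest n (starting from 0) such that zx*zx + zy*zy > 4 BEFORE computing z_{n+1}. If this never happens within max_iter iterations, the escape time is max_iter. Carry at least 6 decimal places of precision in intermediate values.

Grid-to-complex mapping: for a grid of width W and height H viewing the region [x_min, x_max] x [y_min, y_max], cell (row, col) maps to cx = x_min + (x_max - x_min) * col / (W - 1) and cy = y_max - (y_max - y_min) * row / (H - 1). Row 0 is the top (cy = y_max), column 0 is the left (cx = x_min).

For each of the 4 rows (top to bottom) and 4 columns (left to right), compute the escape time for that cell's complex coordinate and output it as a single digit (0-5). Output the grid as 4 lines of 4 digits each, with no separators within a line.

(row=0, col=0): c = -2.0000 + 1.3000i → escape time 1
(row=0, col=1): c = -1.5733 + 1.3000i → escape time 1
(row=0, col=2): c = -1.1467 + 1.3000i → escape time 2
(row=0, col=3): c = -0.7200 + 1.3000i → escape time 3
(row=1, col=0): c = -2.0000 + 1.0633i → escape time 1
(row=1, col=1): c = -1.5733 + 1.0633i → escape time 2
(row=1, col=2): c = -1.1467 + 1.0633i → escape time 3
(row=1, col=3): c = -0.7200 + 1.0633i → escape time 3
(row=2, col=0): c = -2.0000 + 0.8267i → escape time 1
(row=2, col=1): c = -1.5733 + 0.8267i → escape time 3
(row=2, col=2): c = -1.1467 + 0.8267i → escape time 3
(row=2, col=3): c = -0.7200 + 0.8267i → escape time 4
(row=3, col=0): c = -2.0000 + 0.5900i → escape time 1
(row=3, col=1): c = -1.5733 + 0.5900i → escape time 3
(row=3, col=2): c = -1.1467 + 0.5900i → escape time 4
(row=3, col=3): c = -0.7200 + 0.5900i → escape time 5

Answer: 1123
1233
1334
1345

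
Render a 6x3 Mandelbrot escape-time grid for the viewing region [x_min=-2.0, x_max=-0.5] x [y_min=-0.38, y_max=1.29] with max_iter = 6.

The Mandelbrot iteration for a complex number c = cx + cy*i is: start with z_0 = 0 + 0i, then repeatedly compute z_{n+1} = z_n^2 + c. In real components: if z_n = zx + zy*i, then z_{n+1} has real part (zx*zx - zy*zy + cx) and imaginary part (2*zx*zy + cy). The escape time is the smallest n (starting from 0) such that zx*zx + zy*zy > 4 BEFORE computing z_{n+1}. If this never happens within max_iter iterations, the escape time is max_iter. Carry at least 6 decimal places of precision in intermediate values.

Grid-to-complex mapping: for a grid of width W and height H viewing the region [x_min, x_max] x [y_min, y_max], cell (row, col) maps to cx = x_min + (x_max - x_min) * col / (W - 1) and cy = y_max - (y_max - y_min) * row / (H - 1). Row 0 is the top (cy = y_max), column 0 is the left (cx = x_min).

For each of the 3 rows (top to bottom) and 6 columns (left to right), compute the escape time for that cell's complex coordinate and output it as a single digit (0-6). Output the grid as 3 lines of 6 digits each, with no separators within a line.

Answer: 112233
134566
135666

Derivation:
(row=0, col=0): c = -2.0000 + 1.2900i → escape time 1
(row=0, col=1): c = -1.7000 + 1.2900i → escape time 1
(row=0, col=2): c = -1.4000 + 1.2900i → escape time 2
(row=0, col=3): c = -1.1000 + 1.2900i → escape time 2
(row=0, col=4): c = -0.8000 + 1.2900i → escape time 3
(row=0, col=5): c = -0.5000 + 1.2900i → escape time 3
(row=1, col=0): c = -2.0000 + 0.4550i → escape time 1
(row=1, col=1): c = -1.7000 + 0.4550i → escape time 3
(row=1, col=2): c = -1.4000 + 0.4550i → escape time 4
(row=1, col=3): c = -1.1000 + 0.4550i → escape time 5
(row=1, col=4): c = -0.8000 + 0.4550i → escape time 6
(row=1, col=5): c = -0.5000 + 0.4550i → escape time 6
(row=2, col=0): c = -2.0000 + -0.3800i → escape time 1
(row=2, col=1): c = -1.7000 + -0.3800i → escape time 3
(row=2, col=2): c = -1.4000 + -0.3800i → escape time 5
(row=2, col=3): c = -1.1000 + -0.3800i → escape time 6
(row=2, col=4): c = -0.8000 + -0.3800i → escape time 6
(row=2, col=5): c = -0.5000 + -0.3800i → escape time 6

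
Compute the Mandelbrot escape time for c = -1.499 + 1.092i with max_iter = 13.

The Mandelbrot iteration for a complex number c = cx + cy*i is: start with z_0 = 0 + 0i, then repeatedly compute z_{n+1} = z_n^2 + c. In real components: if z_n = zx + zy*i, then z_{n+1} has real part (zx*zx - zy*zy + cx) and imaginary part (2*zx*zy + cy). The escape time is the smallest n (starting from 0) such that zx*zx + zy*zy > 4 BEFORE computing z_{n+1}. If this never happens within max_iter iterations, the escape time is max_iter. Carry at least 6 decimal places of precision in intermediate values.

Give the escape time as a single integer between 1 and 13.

Answer: 2

Derivation:
z_0 = 0 + 0i, c = -1.4990 + 1.0920i
Iter 1: z = -1.4990 + 1.0920i, |z|^2 = 3.4395
Iter 2: z = -0.4445 + -2.1818i, |z|^2 = 4.9579
Escaped at iteration 2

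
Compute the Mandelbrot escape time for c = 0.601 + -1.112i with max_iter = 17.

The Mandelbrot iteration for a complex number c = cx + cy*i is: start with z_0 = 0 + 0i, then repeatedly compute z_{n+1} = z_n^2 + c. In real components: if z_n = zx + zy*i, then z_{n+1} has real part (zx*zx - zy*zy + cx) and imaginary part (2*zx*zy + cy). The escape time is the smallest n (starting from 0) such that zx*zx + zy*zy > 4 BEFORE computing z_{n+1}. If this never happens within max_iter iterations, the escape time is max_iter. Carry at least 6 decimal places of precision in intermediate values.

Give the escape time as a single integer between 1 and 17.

Answer: 2

Derivation:
z_0 = 0 + 0i, c = 0.6010 + -1.1120i
Iter 1: z = 0.6010 + -1.1120i, |z|^2 = 1.5977
Iter 2: z = -0.2743 + -2.4486i, |z|^2 = 6.0710
Escaped at iteration 2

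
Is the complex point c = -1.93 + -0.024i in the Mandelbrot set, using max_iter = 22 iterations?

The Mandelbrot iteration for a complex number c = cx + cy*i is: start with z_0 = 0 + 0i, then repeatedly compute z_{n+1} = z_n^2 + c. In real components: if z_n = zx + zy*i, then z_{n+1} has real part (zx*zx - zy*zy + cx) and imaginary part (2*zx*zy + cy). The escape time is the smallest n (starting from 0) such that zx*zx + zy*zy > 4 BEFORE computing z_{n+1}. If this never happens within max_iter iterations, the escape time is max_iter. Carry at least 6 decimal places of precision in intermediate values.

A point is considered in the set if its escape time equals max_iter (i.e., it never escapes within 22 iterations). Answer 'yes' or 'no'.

Answer: no

Derivation:
z_0 = 0 + 0i, c = -1.9300 + -0.0240i
Iter 1: z = -1.9300 + -0.0240i, |z|^2 = 3.7255
Iter 2: z = 1.7943 + 0.0686i, |z|^2 = 3.2243
Iter 3: z = 1.2849 + 0.2223i, |z|^2 = 1.7004
Iter 4: z = -0.3285 + 0.5473i, |z|^2 = 0.4075
Iter 5: z = -2.1217 + -0.3836i, |z|^2 = 4.6486
Escaped at iteration 5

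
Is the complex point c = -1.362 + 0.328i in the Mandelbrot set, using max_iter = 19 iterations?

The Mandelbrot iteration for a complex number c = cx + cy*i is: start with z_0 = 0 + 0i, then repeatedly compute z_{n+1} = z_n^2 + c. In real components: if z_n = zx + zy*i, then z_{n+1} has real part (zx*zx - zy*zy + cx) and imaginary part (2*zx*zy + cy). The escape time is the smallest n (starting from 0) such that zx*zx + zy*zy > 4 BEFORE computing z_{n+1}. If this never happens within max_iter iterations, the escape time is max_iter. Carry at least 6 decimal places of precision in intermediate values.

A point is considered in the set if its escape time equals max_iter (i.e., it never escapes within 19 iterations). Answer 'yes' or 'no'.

Answer: no

Derivation:
z_0 = 0 + 0i, c = -1.3620 + 0.3280i
Iter 1: z = -1.3620 + 0.3280i, |z|^2 = 1.9626
Iter 2: z = 0.3855 + -0.5655i, |z|^2 = 0.4683
Iter 3: z = -1.5332 + -0.1079i, |z|^2 = 2.3623
Iter 4: z = 0.9770 + 0.6590i, |z|^2 = 1.3887
Iter 5: z = -0.8417 + 1.6156i, |z|^2 = 3.3187
Iter 6: z = -3.2637 + -2.3918i, |z|^2 = 16.3721
Escaped at iteration 6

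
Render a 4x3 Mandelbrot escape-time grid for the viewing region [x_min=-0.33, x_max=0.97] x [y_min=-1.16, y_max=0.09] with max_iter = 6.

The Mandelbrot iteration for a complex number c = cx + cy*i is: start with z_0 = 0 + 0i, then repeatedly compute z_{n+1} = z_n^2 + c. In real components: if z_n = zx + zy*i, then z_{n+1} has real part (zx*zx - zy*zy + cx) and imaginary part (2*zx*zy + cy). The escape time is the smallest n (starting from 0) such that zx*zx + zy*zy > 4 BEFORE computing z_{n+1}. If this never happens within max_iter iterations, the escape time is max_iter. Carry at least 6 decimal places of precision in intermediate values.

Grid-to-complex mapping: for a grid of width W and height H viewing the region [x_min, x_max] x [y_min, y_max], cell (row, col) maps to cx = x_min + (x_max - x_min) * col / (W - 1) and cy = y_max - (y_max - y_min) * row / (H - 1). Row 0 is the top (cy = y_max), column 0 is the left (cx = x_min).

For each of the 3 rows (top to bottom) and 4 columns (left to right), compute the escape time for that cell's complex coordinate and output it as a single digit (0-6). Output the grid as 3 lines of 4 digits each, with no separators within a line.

(row=0, col=0): c = -0.3300 + 0.0900i → escape time 6
(row=0, col=1): c = 0.1033 + 0.0900i → escape time 6
(row=0, col=2): c = 0.5367 + 0.0900i → escape time 4
(row=0, col=3): c = 0.9700 + 0.0900i → escape time 3
(row=1, col=0): c = -0.3300 + -0.5350i → escape time 6
(row=1, col=1): c = 0.1033 + -0.5350i → escape time 6
(row=1, col=2): c = 0.5367 + -0.5350i → escape time 4
(row=1, col=3): c = 0.9700 + -0.5350i → escape time 2
(row=2, col=0): c = -0.3300 + -1.1600i → escape time 4
(row=2, col=1): c = 0.1033 + -1.1600i → escape time 3
(row=2, col=2): c = 0.5367 + -1.1600i → escape time 2
(row=2, col=3): c = 0.9700 + -1.1600i → escape time 2

Answer: 6643
6642
4322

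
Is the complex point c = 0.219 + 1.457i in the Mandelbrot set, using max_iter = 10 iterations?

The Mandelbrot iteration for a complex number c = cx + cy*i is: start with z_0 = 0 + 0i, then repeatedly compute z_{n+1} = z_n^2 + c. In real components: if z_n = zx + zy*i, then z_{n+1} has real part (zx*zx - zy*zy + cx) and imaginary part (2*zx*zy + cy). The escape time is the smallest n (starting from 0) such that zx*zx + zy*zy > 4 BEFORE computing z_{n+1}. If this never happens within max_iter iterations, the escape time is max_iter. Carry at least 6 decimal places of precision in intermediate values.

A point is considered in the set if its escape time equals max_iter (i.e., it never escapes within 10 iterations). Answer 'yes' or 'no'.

z_0 = 0 + 0i, c = 0.2190 + 1.4570i
Iter 1: z = 0.2190 + 1.4570i, |z|^2 = 2.1708
Iter 2: z = -1.8559 + 2.0952i, |z|^2 = 7.8340
Escaped at iteration 2

Answer: no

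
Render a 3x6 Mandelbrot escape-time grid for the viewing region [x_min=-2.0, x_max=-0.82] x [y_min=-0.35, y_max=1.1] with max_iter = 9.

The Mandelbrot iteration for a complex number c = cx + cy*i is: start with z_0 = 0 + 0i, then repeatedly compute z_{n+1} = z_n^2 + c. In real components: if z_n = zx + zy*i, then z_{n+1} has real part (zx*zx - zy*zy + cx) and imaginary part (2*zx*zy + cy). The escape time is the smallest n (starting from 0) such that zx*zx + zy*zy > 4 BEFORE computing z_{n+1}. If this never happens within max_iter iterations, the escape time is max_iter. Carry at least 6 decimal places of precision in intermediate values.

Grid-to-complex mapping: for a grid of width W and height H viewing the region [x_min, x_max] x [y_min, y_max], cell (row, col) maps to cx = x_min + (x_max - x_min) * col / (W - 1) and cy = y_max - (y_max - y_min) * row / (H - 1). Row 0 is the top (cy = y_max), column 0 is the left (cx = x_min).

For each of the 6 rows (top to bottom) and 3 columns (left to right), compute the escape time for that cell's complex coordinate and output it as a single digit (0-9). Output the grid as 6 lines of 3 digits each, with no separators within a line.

Answer: 123
134
136
159
199
158

Derivation:
(row=0, col=0): c = -2.0000 + 1.1000i → escape time 1
(row=0, col=1): c = -1.4100 + 1.1000i → escape time 2
(row=0, col=2): c = -0.8200 + 1.1000i → escape time 3
(row=1, col=0): c = -2.0000 + 0.8100i → escape time 1
(row=1, col=1): c = -1.4100 + 0.8100i → escape time 3
(row=1, col=2): c = -0.8200 + 0.8100i → escape time 4
(row=2, col=0): c = -2.0000 + 0.5200i → escape time 1
(row=2, col=1): c = -1.4100 + 0.5200i → escape time 3
(row=2, col=2): c = -0.8200 + 0.5200i → escape time 6
(row=3, col=0): c = -2.0000 + 0.2300i → escape time 1
(row=3, col=1): c = -1.4100 + 0.2300i → escape time 5
(row=3, col=2): c = -0.8200 + 0.2300i → escape time 9
(row=4, col=0): c = -2.0000 + -0.0600i → escape time 1
(row=4, col=1): c = -1.4100 + -0.0600i → escape time 9
(row=4, col=2): c = -0.8200 + -0.0600i → escape time 9
(row=5, col=0): c = -2.0000 + -0.3500i → escape time 1
(row=5, col=1): c = -1.4100 + -0.3500i → escape time 5
(row=5, col=2): c = -0.8200 + -0.3500i → escape time 8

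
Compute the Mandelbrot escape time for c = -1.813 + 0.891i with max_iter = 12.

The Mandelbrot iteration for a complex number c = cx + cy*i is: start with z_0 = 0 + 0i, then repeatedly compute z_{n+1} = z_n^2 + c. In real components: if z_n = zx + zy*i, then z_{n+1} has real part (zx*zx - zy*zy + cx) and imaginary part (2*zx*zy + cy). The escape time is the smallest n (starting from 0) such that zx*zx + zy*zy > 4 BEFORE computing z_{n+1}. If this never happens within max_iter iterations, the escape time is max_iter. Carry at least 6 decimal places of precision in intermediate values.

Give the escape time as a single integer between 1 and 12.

z_0 = 0 + 0i, c = -1.8130 + 0.8910i
Iter 1: z = -1.8130 + 0.8910i, |z|^2 = 4.0808
Escaped at iteration 1

Answer: 1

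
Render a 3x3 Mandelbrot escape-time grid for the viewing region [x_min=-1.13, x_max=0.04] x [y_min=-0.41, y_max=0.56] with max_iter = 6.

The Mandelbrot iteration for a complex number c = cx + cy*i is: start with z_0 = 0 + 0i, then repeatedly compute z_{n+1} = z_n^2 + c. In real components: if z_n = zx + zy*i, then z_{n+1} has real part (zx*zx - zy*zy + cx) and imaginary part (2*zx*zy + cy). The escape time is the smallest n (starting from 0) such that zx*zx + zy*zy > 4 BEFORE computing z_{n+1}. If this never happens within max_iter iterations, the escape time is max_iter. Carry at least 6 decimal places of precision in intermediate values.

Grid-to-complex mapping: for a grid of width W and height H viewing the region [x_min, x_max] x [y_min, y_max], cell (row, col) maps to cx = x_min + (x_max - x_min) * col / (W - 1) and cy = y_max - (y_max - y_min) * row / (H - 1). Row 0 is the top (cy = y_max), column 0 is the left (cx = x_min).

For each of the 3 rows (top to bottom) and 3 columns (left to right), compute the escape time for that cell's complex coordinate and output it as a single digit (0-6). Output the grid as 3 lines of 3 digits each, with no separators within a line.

(row=0, col=0): c = -1.1300 + 0.5600i → escape time 4
(row=0, col=1): c = -0.5450 + 0.5600i → escape time 6
(row=0, col=2): c = 0.0400 + 0.5600i → escape time 6
(row=1, col=0): c = -1.1300 + 0.0750i → escape time 6
(row=1, col=1): c = -0.5450 + 0.0750i → escape time 6
(row=1, col=2): c = 0.0400 + 0.0750i → escape time 6
(row=2, col=0): c = -1.1300 + -0.4100i → escape time 6
(row=2, col=1): c = -0.5450 + -0.4100i → escape time 6
(row=2, col=2): c = 0.0400 + -0.4100i → escape time 6

Answer: 466
666
666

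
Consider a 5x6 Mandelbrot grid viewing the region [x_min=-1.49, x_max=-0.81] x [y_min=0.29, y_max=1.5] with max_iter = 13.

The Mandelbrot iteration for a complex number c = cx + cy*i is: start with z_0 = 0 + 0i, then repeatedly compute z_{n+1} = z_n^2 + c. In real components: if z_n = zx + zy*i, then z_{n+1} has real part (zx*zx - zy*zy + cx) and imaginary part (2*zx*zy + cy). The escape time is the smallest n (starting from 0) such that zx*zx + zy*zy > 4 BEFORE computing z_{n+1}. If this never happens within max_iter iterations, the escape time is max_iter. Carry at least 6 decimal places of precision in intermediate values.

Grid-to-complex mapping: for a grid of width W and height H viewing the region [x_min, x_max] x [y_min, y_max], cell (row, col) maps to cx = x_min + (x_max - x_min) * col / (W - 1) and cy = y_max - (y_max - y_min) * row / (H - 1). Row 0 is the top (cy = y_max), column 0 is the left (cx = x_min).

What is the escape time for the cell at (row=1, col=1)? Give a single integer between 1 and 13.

z_0 = 0 + 0i, c = -1.3200 + 1.2580i
Iter 1: z = -1.3200 + 1.2580i, |z|^2 = 3.3250
Iter 2: z = -1.1602 + -2.0631i, |z|^2 = 5.6024
Escaped at iteration 2

Answer: 2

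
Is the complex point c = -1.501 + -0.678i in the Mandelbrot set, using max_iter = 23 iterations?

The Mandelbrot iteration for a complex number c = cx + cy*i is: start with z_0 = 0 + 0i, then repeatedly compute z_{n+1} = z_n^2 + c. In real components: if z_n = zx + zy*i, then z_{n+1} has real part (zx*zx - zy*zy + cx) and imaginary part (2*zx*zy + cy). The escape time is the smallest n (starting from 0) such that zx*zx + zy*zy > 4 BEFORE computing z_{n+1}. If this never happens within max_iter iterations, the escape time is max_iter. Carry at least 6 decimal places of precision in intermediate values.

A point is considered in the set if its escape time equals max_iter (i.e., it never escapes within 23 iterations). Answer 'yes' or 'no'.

Answer: no

Derivation:
z_0 = 0 + 0i, c = -1.5010 + -0.6780i
Iter 1: z = -1.5010 + -0.6780i, |z|^2 = 2.7127
Iter 2: z = 0.2923 + 1.3574i, |z|^2 = 1.9279
Iter 3: z = -3.2580 + 0.1156i, |z|^2 = 10.6277
Escaped at iteration 3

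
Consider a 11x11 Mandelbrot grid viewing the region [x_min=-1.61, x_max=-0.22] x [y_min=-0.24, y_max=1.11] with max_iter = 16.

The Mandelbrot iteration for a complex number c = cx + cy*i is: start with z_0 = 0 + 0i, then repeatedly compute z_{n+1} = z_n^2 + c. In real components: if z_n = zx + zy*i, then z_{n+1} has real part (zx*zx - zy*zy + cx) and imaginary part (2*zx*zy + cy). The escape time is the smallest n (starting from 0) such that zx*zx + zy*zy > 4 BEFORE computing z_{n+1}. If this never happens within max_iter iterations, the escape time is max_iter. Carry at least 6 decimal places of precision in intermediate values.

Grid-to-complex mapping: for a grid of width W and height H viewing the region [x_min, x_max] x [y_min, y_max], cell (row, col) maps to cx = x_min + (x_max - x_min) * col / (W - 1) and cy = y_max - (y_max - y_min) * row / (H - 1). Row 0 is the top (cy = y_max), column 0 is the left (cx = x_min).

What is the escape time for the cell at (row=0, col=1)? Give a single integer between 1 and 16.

z_0 = 0 + 0i, c = -1.4710 + 1.1100i
Iter 1: z = -1.4710 + 1.1100i, |z|^2 = 3.3959
Iter 2: z = -0.5393 + -2.1556i, |z|^2 = 4.9375
Escaped at iteration 2

Answer: 2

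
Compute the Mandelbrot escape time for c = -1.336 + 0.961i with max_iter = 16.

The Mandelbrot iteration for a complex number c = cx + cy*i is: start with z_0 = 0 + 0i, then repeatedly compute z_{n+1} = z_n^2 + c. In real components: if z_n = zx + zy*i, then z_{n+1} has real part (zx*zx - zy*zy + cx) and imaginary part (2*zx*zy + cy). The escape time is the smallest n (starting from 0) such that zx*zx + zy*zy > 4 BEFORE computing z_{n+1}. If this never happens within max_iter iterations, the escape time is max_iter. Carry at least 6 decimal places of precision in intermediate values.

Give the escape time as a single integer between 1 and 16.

Answer: 3

Derivation:
z_0 = 0 + 0i, c = -1.3360 + 0.9610i
Iter 1: z = -1.3360 + 0.9610i, |z|^2 = 2.7084
Iter 2: z = -0.4746 + -1.6068i, |z|^2 = 2.8070
Iter 3: z = -3.6925 + 2.4862i, |z|^2 = 19.8161
Escaped at iteration 3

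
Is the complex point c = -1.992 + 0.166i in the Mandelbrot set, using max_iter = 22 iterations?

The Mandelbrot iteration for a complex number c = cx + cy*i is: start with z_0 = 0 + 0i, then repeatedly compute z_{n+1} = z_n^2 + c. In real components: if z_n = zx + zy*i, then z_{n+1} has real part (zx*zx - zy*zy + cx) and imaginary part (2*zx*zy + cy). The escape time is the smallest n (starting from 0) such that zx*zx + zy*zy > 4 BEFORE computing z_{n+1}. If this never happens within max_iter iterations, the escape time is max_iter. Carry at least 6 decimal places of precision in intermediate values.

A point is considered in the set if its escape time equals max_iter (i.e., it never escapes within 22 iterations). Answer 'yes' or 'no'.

z_0 = 0 + 0i, c = -1.9920 + 0.1660i
Iter 1: z = -1.9920 + 0.1660i, |z|^2 = 3.9956
Iter 2: z = 1.9485 + -0.4953i, |z|^2 = 4.0420
Escaped at iteration 2

Answer: no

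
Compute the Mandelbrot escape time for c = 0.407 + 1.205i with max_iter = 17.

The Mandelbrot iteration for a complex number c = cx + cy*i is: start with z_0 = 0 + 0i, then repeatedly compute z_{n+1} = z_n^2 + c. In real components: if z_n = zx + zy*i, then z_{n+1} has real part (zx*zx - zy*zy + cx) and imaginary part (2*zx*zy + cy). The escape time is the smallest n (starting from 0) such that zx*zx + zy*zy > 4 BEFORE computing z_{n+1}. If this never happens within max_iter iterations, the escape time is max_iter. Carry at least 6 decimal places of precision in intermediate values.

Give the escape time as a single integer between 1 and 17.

Answer: 2

Derivation:
z_0 = 0 + 0i, c = 0.4070 + 1.2050i
Iter 1: z = 0.4070 + 1.2050i, |z|^2 = 1.6177
Iter 2: z = -0.8794 + 2.1859i, |z|^2 = 5.5513
Escaped at iteration 2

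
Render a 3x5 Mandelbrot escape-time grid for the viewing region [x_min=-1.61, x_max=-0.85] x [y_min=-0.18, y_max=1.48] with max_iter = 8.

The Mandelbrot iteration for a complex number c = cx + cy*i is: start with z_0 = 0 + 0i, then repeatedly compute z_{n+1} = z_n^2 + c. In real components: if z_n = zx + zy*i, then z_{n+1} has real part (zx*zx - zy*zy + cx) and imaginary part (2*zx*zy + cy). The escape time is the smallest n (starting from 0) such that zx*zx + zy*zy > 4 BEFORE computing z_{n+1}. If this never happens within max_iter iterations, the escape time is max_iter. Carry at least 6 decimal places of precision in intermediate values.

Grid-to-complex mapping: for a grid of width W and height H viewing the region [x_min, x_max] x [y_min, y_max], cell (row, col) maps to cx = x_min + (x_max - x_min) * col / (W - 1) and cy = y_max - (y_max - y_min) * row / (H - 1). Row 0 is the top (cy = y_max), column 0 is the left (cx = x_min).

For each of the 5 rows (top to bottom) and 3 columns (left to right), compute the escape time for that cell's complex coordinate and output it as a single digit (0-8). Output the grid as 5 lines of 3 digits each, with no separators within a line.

(row=0, col=0): c = -1.6100 + 1.4800i → escape time 1
(row=0, col=1): c = -1.2300 + 1.4800i → escape time 2
(row=0, col=2): c = -0.8500 + 1.4800i → escape time 2
(row=1, col=0): c = -1.6100 + 1.0650i → escape time 2
(row=1, col=1): c = -1.2300 + 1.0650i → escape time 3
(row=1, col=2): c = -0.8500 + 1.0650i → escape time 3
(row=2, col=0): c = -1.6100 + 0.6500i → escape time 3
(row=2, col=1): c = -1.2300 + 0.6500i → escape time 3
(row=2, col=2): c = -0.8500 + 0.6500i → escape time 5
(row=3, col=0): c = -1.6100 + 0.2350i → escape time 4
(row=3, col=1): c = -1.2300 + 0.2350i → escape time 8
(row=3, col=2): c = -0.8500 + 0.2350i → escape time 8
(row=4, col=0): c = -1.6100 + -0.1800i → escape time 5
(row=4, col=1): c = -1.2300 + -0.1800i → escape time 8
(row=4, col=2): c = -0.8500 + -0.1800i → escape time 8

Answer: 122
233
335
488
588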